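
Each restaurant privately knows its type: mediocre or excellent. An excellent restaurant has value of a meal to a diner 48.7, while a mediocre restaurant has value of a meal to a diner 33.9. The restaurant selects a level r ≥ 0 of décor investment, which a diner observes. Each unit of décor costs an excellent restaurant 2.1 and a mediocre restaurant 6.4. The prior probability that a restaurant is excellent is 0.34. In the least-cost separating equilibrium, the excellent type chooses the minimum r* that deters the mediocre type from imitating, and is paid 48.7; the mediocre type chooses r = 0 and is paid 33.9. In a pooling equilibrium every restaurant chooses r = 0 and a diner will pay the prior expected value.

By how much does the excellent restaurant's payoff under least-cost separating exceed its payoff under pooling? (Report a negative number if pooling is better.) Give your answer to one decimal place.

Least-cost separating signal: r* solves 33.9 = 48.7 − 6.4·r*, so r* = (48.7 − 33.9)/6.4 = 2.3125.
Excellent type's separating payoff: 48.7 − 2.1 × r* = 48.7 − 2.1 × (48.7 − 33.9)/6.4 = 48.7 − 31.08/6.4 ≈ 43.844.
Pooling payoff: 0.34 × 48.7 + 0.66 × 33.9 = 38.932.
Difference: 43.844 − 38.932 = 4.912, i.e. 4.9 to one decimal place.
The excellent type prefers to separate.

4.9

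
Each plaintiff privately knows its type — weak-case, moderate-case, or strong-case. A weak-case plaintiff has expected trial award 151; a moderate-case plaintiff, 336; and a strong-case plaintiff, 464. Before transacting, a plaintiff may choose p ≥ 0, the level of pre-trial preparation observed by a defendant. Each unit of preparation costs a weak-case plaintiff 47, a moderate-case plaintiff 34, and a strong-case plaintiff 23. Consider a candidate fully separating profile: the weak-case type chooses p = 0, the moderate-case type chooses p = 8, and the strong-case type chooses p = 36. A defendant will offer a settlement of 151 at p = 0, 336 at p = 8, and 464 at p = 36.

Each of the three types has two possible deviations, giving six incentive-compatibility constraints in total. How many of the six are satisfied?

Weak-case (own payoff 151): to p=8 gives 336 − 47×8 = -40 → no gain ✓; to p=36 gives 464 − 47×36 = -1228 → no gain ✓.
Moderate-case (own payoff 336 − 34×8 = 64): to p=0 gives 151 → profitable ✗; to p=36 gives 464 − 34×36 = -760 → no gain ✓.
Strong-case (own payoff 464 − 23×36 = -364): to p=0 gives 151 → profitable ✗; to p=8 gives 336 − 23×8 = 152 → profitable ✗.
3 of the 6 constraints hold; not an equilibrium.

3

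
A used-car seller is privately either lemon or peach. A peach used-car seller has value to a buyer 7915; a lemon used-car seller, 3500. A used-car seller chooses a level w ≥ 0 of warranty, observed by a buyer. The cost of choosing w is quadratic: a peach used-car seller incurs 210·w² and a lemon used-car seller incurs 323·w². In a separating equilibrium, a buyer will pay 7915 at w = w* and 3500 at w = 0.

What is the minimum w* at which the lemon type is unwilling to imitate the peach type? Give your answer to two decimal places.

The lemon type at w = 0 receives 3500; imitating at w* yields 7915 − 323·w*².
Indifference: 3500 = 7915 − 323·w*², so w*² = (7915 − 3500) / 323 ≈ 13.6687.
w* = √13.6687 ≈ 3.70.

3.70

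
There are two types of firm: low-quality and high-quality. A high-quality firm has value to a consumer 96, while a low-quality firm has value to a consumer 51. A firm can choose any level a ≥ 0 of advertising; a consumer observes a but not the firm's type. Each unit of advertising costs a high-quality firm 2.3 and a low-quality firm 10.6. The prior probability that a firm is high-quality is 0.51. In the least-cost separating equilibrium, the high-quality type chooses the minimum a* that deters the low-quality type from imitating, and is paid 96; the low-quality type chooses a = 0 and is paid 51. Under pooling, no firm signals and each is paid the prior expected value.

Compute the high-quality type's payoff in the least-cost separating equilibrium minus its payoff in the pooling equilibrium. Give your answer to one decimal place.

12.3

Least-cost separating signal: a* solves 51 = 96 − 10.6·a*, so a* = (96 − 51)/10.6 ≈ 4.2453.
High-quality type's separating payoff: 96 − 2.3 × a* = 96 − 2.3 × (96 − 51)/10.6 = 96 − 103.5/10.6 ≈ 86.236.
Pooling payoff: 0.51 × 96 + 0.49 × 51 = 73.95.
Difference: 86.236 − 73.95 = 12.286, i.e. 12.3 to one decimal place.
The high-quality type prefers to separate.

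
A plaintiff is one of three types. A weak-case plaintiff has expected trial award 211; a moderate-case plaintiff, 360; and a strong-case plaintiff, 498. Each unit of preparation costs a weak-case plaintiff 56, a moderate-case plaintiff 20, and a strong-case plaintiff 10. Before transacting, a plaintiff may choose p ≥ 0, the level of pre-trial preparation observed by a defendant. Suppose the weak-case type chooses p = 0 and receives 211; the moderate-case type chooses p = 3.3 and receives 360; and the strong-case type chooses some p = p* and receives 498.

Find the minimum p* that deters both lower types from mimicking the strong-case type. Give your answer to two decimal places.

Weak-case type (on-path payoff 211) won't mimic when 211 ≥ 498 − 56·p*, i.e. p* ≥ 5.13.
Moderate-case type (on-path payoff 360 − 20×3.3 = 294) won't mimic when 294 ≥ 498 − 20·p*, i.e. p* ≥ 10.20.
Both must hold, so p* = max(5.13, 10.20) = 10.20. The moderate-case type's constraint binds.

10.20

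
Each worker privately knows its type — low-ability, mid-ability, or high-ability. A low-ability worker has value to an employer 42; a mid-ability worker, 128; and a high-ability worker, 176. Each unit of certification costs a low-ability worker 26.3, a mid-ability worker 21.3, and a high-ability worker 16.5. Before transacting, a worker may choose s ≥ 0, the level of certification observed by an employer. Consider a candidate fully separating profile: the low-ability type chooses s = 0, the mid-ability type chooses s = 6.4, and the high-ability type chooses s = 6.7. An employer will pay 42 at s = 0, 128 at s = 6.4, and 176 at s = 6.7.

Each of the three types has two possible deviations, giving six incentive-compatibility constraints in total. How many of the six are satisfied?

Low-ability (own payoff 42): to s=6.4 gives 128 − 26.3×6.4 = -40.32 → no gain ✓; to s=6.7 gives 176 − 26.3×6.7 = -0.21 → no gain ✓.
High-ability (own payoff 176 − 16.5×6.7 = 65.45): to s=0 gives 42 → no gain ✓; to s=6.4 gives 128 − 16.5×6.4 = 22.4 → no gain ✓.
Mid-ability (own payoff 128 − 21.3×6.4 = -8.32): to s=0 gives 42 → profitable ✗; to s=6.7 gives 176 − 21.3×6.7 = 33.29 → profitable ✗.
4 of the 6 constraints hold; not an equilibrium.

4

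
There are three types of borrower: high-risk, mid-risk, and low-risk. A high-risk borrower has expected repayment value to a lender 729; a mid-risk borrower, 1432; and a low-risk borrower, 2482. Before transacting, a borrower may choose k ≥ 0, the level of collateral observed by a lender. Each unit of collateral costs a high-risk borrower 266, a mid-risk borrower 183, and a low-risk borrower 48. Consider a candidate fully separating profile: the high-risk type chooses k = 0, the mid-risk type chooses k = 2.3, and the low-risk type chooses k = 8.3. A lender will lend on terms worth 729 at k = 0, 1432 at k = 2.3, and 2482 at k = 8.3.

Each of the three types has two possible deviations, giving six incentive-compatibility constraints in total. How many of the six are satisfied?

5

High-risk (own payoff 729): to k=2.3 gives 1432 − 266×2.3 = 820.2 → profitable ✗; to k=8.3 gives 2482 − 266×8.3 = 274.2 → no gain ✓.
Low-risk (own payoff 2482 − 48×8.3 = 2083.6): to k=0 gives 729 → no gain ✓; to k=2.3 gives 1432 − 48×2.3 = 1321.6 → no gain ✓.
Mid-risk (own payoff 1432 − 183×2.3 = 1011.1): to k=0 gives 729 → no gain ✓; to k=8.3 gives 2482 − 183×8.3 = 963.1 → no gain ✓.
5 of the 6 constraints hold; not an equilibrium.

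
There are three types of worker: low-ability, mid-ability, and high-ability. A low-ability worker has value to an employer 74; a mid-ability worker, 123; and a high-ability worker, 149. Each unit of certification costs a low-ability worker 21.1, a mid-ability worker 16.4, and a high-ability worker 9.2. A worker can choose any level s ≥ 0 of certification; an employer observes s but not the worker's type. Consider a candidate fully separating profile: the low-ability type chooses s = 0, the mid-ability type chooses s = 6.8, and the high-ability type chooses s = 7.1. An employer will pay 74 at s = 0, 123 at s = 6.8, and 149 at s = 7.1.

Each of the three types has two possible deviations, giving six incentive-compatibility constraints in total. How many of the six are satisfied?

Low-ability (own payoff 74): to s=6.8 gives 123 − 21.1×6.8 = -20.48 → no gain ✓; to s=7.1 gives 149 − 21.1×7.1 = -0.81 → no gain ✓.
Mid-ability (own payoff 123 − 16.4×6.8 = 11.48): to s=0 gives 74 → profitable ✗; to s=7.1 gives 149 − 16.4×7.1 = 32.56 → profitable ✗.
High-ability (own payoff 149 − 9.2×7.1 = 83.68): to s=0 gives 74 → no gain ✓; to s=6.8 gives 123 − 9.2×6.8 = 60.44 → no gain ✓.
4 of the 6 constraints hold; not an equilibrium.

4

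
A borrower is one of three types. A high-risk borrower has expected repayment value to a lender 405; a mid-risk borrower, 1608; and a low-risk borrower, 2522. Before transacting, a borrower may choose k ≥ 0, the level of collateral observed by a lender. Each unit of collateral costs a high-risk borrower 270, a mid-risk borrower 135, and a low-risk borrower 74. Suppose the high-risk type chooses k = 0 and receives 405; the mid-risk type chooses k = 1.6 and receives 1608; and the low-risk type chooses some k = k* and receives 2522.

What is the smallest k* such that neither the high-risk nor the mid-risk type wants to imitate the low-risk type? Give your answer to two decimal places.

High-risk type (on-path payoff 405) won't mimic when 405 ≥ 2522 − 270·k*, i.e. k* ≥ 7.84.
Mid-risk type (on-path payoff 1608 − 135×1.6 = 1392) won't mimic when 1392 ≥ 2522 − 135·k*, i.e. k* ≥ 8.37.
Both must hold, so k* = max(7.84, 8.37) = 8.37. The mid-risk type's constraint binds.

8.37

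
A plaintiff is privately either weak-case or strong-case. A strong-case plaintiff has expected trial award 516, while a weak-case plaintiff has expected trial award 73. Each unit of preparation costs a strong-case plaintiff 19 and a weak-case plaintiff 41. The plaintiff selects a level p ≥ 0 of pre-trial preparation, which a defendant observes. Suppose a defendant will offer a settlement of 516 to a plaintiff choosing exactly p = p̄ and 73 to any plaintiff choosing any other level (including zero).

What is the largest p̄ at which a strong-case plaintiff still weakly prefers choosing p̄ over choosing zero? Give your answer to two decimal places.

Choosing p̄ yields the strong-case type 516 − 19·p̄; choosing zero yields 73.
The strong-case type is indifferent at 516 − 19·p̄ = 73, i.e. p̄ = (516 − 73) / 19 ≈ 23.32.
For any p̄ above 23.32 the strong-case type would rather pool at zero, so separation collapses.

23.32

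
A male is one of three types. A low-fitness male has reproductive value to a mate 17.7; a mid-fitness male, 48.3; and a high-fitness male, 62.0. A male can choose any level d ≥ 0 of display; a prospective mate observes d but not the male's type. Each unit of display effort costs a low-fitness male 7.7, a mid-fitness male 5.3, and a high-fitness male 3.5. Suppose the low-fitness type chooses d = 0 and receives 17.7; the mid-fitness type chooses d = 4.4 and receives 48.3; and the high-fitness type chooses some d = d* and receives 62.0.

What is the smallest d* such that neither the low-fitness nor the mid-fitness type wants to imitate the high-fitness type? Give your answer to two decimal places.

6.98

Low-fitness type (on-path payoff 17.7) won't mimic when 17.7 ≥ 62.0 − 7.7·d*, i.e. d* ≥ 5.75.
Mid-fitness type (on-path payoff 48.3 − 5.3×4.4 = 24.98) won't mimic when 24.98 ≥ 62.0 − 5.3·d*, i.e. d* ≥ 6.98.
Both must hold, so d* = max(5.75, 6.98) = 6.98. The mid-fitness type's constraint binds.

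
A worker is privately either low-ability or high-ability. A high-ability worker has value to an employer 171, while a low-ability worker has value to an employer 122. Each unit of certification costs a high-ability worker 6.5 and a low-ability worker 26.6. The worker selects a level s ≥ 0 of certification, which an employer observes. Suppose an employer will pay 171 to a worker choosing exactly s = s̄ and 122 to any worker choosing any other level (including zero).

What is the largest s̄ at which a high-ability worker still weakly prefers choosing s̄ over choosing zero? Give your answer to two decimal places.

Choosing s̄ yields the high-ability type 171 − 6.5·s̄; choosing zero yields 122.
The high-ability type is indifferent at 171 − 6.5·s̄ = 122, i.e. s̄ = (171 − 122) / 6.5 ≈ 7.54.
For any s̄ above 7.54 the high-ability type would rather pool at zero, so separation collapses.

7.54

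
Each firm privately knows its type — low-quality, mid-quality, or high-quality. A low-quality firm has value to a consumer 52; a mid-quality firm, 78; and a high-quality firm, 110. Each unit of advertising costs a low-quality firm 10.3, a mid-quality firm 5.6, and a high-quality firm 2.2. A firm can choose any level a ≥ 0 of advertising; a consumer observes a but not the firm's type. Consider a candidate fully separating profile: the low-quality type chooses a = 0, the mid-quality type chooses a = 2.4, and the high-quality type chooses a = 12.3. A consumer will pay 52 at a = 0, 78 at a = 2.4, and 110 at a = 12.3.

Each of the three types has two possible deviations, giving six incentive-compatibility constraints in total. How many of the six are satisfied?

5

Low-quality (own payoff 52): to a=2.4 gives 78 − 10.3×2.4 = 53.28 → profitable ✗; to a=12.3 gives 110 − 10.3×12.3 = -16.69 → no gain ✓.
Mid-quality (own payoff 78 − 5.6×2.4 = 64.56): to a=0 gives 52 → no gain ✓; to a=12.3 gives 110 − 5.6×12.3 = 41.12 → no gain ✓.
High-quality (own payoff 110 − 2.2×12.3 = 82.94): to a=0 gives 52 → no gain ✓; to a=2.4 gives 78 − 2.2×2.4 = 72.72 → no gain ✓.
5 of the 6 constraints hold; not an equilibrium.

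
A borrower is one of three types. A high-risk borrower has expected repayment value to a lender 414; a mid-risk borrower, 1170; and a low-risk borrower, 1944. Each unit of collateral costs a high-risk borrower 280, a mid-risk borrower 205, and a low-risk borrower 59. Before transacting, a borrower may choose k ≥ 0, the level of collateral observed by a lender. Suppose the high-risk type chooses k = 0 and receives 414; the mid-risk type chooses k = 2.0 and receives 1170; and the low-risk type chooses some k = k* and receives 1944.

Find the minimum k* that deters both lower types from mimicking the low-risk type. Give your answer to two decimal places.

5.78

Mid-risk type (on-path payoff 1170 − 205×2.0 = 760) won't mimic when 760 ≥ 1944 − 205·k*, i.e. k* ≥ 5.78.
High-risk type (on-path payoff 414) won't mimic when 414 ≥ 1944 − 280·k*, i.e. k* ≥ 5.46.
Both must hold, so k* = max(5.46, 5.78) = 5.78. The mid-risk type's constraint binds.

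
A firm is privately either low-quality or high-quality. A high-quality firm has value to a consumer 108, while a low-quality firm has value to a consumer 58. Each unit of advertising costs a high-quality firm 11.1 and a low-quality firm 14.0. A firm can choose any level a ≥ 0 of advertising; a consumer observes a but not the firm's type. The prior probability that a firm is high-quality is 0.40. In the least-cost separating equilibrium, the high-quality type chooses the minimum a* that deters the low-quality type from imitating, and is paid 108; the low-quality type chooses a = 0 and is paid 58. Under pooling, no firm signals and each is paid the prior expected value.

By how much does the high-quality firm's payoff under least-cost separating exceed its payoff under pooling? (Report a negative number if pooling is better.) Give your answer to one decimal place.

-9.6

Least-cost separating signal: a* solves 58 = 108 − 14.0·a*, so a* = (108 − 58)/14.0 ≈ 3.5714.
High-quality type's separating payoff: 108 − 11.1 × a* = 108 − 11.1 × (108 − 58)/14.0 = 108 − 555/14.0 ≈ 68.357.
Pooling payoff: 0.40 × 108 + 0.60 × 58 = 78.
Difference: 68.357 − 78 = -9.643, i.e. -9.6 to one decimal place.
The high-quality type would prefer the pooling outcome.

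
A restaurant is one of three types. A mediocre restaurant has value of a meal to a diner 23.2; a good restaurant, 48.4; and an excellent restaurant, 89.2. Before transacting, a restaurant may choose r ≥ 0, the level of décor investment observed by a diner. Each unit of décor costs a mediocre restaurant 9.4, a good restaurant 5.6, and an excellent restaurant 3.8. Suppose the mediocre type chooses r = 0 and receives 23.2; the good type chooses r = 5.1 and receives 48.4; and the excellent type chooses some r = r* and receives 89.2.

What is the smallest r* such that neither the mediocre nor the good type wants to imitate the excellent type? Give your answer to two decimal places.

12.39

Mediocre type (on-path payoff 23.2) won't mimic when 23.2 ≥ 89.2 − 9.4·r*, i.e. r* ≥ 7.02.
Good type (on-path payoff 48.4 − 5.6×5.1 = 19.84) won't mimic when 19.84 ≥ 89.2 − 5.6·r*, i.e. r* ≥ 12.39.
Both must hold, so r* = max(7.02, 12.39) = 12.39. The good type's constraint binds.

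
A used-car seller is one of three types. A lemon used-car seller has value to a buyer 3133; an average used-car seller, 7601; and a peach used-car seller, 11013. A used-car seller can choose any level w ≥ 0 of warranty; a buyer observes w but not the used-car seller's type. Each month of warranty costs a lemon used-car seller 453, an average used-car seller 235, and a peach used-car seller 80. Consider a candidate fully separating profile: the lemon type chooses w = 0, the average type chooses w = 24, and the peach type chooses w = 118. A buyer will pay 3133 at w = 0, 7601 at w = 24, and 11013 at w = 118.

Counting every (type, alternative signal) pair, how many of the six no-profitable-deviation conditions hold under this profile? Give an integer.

Lemon (own payoff 3133): to w=24 gives 7601 − 453×24 = -3271 → no gain ✓; to w=118 gives 11013 − 453×118 = -42441 → no gain ✓.
Average (own payoff 7601 − 235×24 = 1961): to w=0 gives 3133 → profitable ✗; to w=118 gives 11013 − 235×118 = -16717 → no gain ✓.
Peach (own payoff 11013 − 80×118 = 1573): to w=0 gives 3133 → profitable ✗; to w=24 gives 7601 − 80×24 = 5681 → profitable ✗.
3 of the 6 constraints hold; not an equilibrium.

3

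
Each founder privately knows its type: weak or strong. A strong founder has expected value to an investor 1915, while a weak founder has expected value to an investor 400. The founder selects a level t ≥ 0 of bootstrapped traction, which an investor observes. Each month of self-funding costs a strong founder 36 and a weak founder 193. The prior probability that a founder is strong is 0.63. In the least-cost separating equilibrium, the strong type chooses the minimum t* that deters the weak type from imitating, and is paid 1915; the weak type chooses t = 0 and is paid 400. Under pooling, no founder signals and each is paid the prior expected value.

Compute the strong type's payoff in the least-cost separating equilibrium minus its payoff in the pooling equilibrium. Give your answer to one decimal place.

Least-cost separating signal: t* solves 400 = 1915 − 193·t*, so t* = (1915 − 400)/193 ≈ 7.8497.
Strong type's separating payoff: 1915 − 36 × t* = 1915 − 36 × (1915 − 400)/193 = 1915 − 54540/193 ≈ 1632.409.
Pooling payoff: 0.63 × 1915 + 0.37 × 400 = 1354.45.
Difference: 1632.409 − 1354.45 = 277.959, i.e. 278.0 to one decimal place.
The strong type prefers to separate.

278.0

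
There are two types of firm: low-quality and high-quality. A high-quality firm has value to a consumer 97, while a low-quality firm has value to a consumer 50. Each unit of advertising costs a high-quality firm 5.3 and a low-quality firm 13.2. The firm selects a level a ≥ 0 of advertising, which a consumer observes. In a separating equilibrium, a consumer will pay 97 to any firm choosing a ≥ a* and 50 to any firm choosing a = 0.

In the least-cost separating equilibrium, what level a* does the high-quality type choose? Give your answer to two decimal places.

A low-quality firm choosing a = 0 receives 50.
Imitating at a* instead would pay 97 at cost 13.2·a*, netting 97 − 13.2·a*.
Indifference: 50 = 97 − 13.2·a*, so a* = (97 − 50) / 13.2 ≈ 3.56.
At a* the low-quality type's incentive constraint just binds; the high-quality type strictly prefers a* since its per-unit cost is lower.

3.56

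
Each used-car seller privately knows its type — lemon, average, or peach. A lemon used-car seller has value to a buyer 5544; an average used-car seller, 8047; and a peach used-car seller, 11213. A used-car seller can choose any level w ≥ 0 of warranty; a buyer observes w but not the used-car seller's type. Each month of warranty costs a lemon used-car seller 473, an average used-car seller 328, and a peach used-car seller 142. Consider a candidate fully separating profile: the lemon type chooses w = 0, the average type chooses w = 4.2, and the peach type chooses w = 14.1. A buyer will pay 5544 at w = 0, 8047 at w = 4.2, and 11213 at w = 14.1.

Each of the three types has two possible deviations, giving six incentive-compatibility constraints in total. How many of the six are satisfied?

Lemon (own payoff 5544): to w=4.2 gives 8047 − 473×4.2 = 6060.4 → profitable ✗; to w=14.1 gives 11213 − 473×14.1 = 4543.7 → no gain ✓.
Average (own payoff 8047 − 328×4.2 = 6669.4): to w=0 gives 5544 → no gain ✓; to w=14.1 gives 11213 − 328×14.1 = 6588.2 → no gain ✓.
Peach (own payoff 11213 − 142×14.1 = 9210.8): to w=0 gives 5544 → no gain ✓; to w=4.2 gives 8047 − 142×4.2 = 7450.6 → no gain ✓.
5 of the 6 constraints hold; not an equilibrium.

5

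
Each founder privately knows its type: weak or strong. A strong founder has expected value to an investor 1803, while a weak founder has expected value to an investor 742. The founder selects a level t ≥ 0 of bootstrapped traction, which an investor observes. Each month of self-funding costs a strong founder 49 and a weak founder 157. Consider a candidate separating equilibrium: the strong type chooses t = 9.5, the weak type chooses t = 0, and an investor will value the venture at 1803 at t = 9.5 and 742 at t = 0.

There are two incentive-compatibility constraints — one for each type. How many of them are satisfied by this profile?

2

Strong type: signal → 1803 − 49 × 9.5 = 1337.5; deviate to 0 → 742. IC holds (1337.5 ≥ 742).
Weak type: stay at 0 → 742; mimic → 1803 − 157 × 9.5 = 311.5. IC holds (742 ≥ 311.5).
2 of 2 constraints hold, so this is a separating equilibrium.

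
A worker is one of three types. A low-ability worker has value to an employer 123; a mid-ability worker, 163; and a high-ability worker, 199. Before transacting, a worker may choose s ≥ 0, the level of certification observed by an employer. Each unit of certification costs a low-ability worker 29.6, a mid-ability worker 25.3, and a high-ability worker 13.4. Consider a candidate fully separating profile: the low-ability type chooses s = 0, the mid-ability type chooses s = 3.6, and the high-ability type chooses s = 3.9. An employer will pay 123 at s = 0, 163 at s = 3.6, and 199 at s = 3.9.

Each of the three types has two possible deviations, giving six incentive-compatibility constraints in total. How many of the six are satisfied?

4

Low-ability (own payoff 123): to s=3.6 gives 163 − 29.6×3.6 = 56.44 → no gain ✓; to s=3.9 gives 199 − 29.6×3.9 = 83.56 → no gain ✓.
High-ability (own payoff 199 − 13.4×3.9 = 146.74): to s=0 gives 123 → no gain ✓; to s=3.6 gives 163 − 13.4×3.6 = 114.76 → no gain ✓.
Mid-ability (own payoff 163 − 25.3×3.6 = 71.92): to s=0 gives 123 → profitable ✗; to s=3.9 gives 199 − 25.3×3.9 = 100.33 → profitable ✗.
4 of the 6 constraints hold; not an equilibrium.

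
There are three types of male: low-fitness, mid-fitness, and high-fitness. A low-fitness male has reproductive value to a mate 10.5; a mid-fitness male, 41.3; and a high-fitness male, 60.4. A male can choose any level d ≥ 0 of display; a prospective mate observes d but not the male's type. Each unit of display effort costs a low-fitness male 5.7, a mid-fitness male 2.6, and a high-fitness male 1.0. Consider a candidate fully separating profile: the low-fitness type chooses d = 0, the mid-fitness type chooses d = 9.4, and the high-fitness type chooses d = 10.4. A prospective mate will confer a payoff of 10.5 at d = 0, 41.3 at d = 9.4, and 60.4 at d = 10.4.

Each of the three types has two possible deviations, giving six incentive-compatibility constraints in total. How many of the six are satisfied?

High-fitness (own payoff 60.4 − 1.0×10.4 = 50): to d=0 gives 10.5 → no gain ✓; to d=9.4 gives 41.3 − 1.0×9.4 = 31.9 → no gain ✓.
Low-fitness (own payoff 10.5): to d=9.4 gives 41.3 − 5.7×9.4 = -12.28 → no gain ✓; to d=10.4 gives 60.4 − 5.7×10.4 = 1.12 → no gain ✓.
Mid-fitness (own payoff 41.3 − 2.6×9.4 = 16.86): to d=0 gives 10.5 → no gain ✓; to d=10.4 gives 60.4 − 2.6×10.4 = 33.36 → profitable ✗.
5 of the 6 constraints hold; not an equilibrium.

5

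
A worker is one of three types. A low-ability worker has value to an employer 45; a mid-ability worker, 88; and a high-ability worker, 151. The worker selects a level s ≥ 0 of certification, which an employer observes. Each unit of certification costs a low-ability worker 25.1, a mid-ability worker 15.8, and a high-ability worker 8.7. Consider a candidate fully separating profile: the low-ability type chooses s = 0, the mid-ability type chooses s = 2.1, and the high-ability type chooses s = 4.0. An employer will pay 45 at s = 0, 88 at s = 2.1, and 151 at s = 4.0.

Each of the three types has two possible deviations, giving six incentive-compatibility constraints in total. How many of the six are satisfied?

High-ability (own payoff 151 − 8.7×4.0 = 116.2): to s=0 gives 45 → no gain ✓; to s=2.1 gives 88 − 8.7×2.1 = 69.73 → no gain ✓.
Low-ability (own payoff 45): to s=2.1 gives 88 − 25.1×2.1 = 35.29 → no gain ✓; to s=4.0 gives 151 − 25.1×4.0 = 50.6 → profitable ✗.
Mid-ability (own payoff 88 − 15.8×2.1 = 54.82): to s=0 gives 45 → no gain ✓; to s=4.0 gives 151 − 15.8×4.0 = 87.8 → profitable ✗.
4 of the 6 constraints hold; not an equilibrium.

4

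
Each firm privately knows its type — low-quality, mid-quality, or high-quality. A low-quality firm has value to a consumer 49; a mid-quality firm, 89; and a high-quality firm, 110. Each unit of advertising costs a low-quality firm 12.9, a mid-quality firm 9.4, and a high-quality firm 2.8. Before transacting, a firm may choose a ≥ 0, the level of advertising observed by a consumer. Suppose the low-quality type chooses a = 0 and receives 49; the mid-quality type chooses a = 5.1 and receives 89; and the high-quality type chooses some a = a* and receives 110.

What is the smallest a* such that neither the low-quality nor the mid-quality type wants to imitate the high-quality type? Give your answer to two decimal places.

7.33

Mid-quality type (on-path payoff 89 − 9.4×5.1 = 41.06) won't mimic when 41.06 ≥ 110 − 9.4·a*, i.e. a* ≥ 7.33.
Low-quality type (on-path payoff 49) won't mimic when 49 ≥ 110 − 12.9·a*, i.e. a* ≥ 4.73.
Both must hold, so a* = max(4.73, 7.33) = 7.33. The mid-quality type's constraint binds.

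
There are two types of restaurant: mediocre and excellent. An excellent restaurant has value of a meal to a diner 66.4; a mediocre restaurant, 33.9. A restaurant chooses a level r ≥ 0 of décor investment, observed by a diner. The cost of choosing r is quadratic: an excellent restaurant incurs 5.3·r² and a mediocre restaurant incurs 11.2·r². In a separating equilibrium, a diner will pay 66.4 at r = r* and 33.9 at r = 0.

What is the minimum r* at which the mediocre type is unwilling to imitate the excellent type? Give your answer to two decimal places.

1.70

The mediocre type at r = 0 receives 33.9; imitating at r* yields 66.4 − 11.2·r*².
Indifference: 33.9 = 66.4 − 11.2·r*², so r*² = (66.4 − 33.9) / 11.2 ≈ 2.9018.
r* = √2.9018 ≈ 1.70.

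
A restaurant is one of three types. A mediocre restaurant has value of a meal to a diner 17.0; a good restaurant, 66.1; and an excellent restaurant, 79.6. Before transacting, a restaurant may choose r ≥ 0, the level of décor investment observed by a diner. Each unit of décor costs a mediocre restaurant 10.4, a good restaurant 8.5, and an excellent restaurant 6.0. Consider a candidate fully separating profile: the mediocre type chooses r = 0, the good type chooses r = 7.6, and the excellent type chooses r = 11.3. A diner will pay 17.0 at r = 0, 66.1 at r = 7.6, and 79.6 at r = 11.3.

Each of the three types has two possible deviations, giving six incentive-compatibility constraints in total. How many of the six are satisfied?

Good (own payoff 66.1 − 8.5×7.6 = 1.5): to r=0 gives 17.0 → profitable ✗; to r=11.3 gives 79.6 − 8.5×11.3 = -16.45 → no gain ✓.
Excellent (own payoff 79.6 − 6.0×11.3 = 11.8): to r=0 gives 17.0 → profitable ✗; to r=7.6 gives 66.1 − 6.0×7.6 = 20.5 → profitable ✗.
Mediocre (own payoff 17.0): to r=7.6 gives 66.1 − 10.4×7.6 = -12.94 → no gain ✓; to r=11.3 gives 79.6 − 10.4×11.3 = -37.92 → no gain ✓.
3 of the 6 constraints hold; not an equilibrium.

3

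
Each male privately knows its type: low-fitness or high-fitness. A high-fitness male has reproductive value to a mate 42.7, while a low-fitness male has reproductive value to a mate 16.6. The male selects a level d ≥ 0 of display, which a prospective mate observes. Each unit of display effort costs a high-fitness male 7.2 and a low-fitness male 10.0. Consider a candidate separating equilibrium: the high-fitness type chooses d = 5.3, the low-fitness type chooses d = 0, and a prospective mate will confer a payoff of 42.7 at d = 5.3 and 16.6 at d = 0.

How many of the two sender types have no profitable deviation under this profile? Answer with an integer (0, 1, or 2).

High-fitness type: signal → 42.7 − 7.2 × 5.3 = 4.54; deviate to 0 → 16.6. IC fails (4.54 < 16.6).
Low-fitness type: stay at 0 → 16.6; mimic → 42.7 − 10.0 × 5.3 = -10.3. IC holds (16.6 ≥ -10.3).
1 of 2 constraints hold, so this profile is not an equilibrium.

1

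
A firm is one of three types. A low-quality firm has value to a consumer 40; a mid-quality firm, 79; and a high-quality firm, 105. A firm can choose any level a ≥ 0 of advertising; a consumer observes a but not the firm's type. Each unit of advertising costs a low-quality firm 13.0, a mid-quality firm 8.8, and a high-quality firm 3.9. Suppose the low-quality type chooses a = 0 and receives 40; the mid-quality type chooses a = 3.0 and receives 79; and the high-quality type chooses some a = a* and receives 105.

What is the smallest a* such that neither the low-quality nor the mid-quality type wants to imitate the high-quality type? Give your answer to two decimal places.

Mid-quality type (on-path payoff 79 − 8.8×3.0 = 52.6) won't mimic when 52.6 ≥ 105 − 8.8·a*, i.e. a* ≥ 5.95.
Low-quality type (on-path payoff 40) won't mimic when 40 ≥ 105 − 13.0·a*, i.e. a* ≥ 5.00.
Both must hold, so a* = max(5.00, 5.95) = 5.95. The mid-quality type's constraint binds.

5.95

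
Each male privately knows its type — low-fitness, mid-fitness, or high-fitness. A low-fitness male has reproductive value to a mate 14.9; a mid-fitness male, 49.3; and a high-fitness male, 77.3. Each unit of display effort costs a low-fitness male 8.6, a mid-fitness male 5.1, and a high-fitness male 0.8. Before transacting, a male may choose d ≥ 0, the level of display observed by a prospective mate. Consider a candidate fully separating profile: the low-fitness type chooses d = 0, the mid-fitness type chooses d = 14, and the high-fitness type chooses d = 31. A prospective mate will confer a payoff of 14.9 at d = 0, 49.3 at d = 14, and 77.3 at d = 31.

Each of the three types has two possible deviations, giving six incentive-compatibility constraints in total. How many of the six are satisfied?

5

High-fitness (own payoff 77.3 − 0.8×31 = 52.5): to d=0 gives 14.9 → no gain ✓; to d=14 gives 49.3 − 0.8×14 = 38.1 → no gain ✓.
Low-fitness (own payoff 14.9): to d=14 gives 49.3 − 8.6×14 = -71.1 → no gain ✓; to d=31 gives 77.3 − 8.6×31 = -189.3 → no gain ✓.
Mid-fitness (own payoff 49.3 − 5.1×14 = -22.1): to d=0 gives 14.9 → profitable ✗; to d=31 gives 77.3 − 5.1×31 = -80.8 → no gain ✓.
5 of the 6 constraints hold; not an equilibrium.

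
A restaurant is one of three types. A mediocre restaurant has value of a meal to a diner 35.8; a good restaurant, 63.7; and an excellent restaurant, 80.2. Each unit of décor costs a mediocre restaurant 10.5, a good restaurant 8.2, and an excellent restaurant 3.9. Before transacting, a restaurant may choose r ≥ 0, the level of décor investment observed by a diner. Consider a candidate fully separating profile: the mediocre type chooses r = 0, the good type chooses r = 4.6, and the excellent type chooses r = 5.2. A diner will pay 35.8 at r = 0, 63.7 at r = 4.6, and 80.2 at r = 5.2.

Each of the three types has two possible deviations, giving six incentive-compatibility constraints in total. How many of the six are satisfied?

Good (own payoff 63.7 − 8.2×4.6 = 25.98): to r=0 gives 35.8 → profitable ✗; to r=5.2 gives 80.2 − 8.2×5.2 = 37.56 → profitable ✗.
Excellent (own payoff 80.2 − 3.9×5.2 = 59.92): to r=0 gives 35.8 → no gain ✓; to r=4.6 gives 63.7 − 3.9×4.6 = 45.76 → no gain ✓.
Mediocre (own payoff 35.8): to r=4.6 gives 63.7 − 10.5×4.6 = 15.4 → no gain ✓; to r=5.2 gives 80.2 − 10.5×5.2 = 25.6 → no gain ✓.
4 of the 6 constraints hold; not an equilibrium.

4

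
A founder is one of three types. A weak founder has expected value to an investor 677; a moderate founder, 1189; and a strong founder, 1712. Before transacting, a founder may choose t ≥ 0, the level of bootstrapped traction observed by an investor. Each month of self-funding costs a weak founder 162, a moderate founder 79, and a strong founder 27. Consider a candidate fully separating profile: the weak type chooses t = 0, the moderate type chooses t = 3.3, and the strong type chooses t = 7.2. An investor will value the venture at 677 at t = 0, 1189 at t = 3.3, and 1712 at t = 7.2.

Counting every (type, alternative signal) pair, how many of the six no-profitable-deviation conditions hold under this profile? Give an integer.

5

Strong (own payoff 1712 − 27×7.2 = 1517.6): to t=0 gives 677 → no gain ✓; to t=3.3 gives 1189 − 27×3.3 = 1099.9 → no gain ✓.
Moderate (own payoff 1189 − 79×3.3 = 928.3): to t=0 gives 677 → no gain ✓; to t=7.2 gives 1712 − 79×7.2 = 1143.2 → profitable ✗.
Weak (own payoff 677): to t=3.3 gives 1189 − 162×3.3 = 654.4 → no gain ✓; to t=7.2 gives 1712 − 162×7.2 = 545.6 → no gain ✓.
5 of the 6 constraints hold; not an equilibrium.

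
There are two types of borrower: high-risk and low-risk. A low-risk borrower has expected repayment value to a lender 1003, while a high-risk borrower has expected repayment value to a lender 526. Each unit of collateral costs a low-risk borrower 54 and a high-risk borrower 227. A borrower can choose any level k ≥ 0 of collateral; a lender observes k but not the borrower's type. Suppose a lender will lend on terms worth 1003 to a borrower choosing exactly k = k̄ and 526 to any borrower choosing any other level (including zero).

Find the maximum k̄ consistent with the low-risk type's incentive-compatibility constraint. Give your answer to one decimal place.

Choosing k̄ yields the low-risk type 1003 − 54·k̄; choosing zero yields 526.
The low-risk type is indifferent at 1003 − 54·k̄ = 526, i.e. k̄ = (1003 − 526) / 54 ≈ 8.8.
For any k̄ above 8.8 the low-risk type would rather pool at zero, so separation collapses.

8.8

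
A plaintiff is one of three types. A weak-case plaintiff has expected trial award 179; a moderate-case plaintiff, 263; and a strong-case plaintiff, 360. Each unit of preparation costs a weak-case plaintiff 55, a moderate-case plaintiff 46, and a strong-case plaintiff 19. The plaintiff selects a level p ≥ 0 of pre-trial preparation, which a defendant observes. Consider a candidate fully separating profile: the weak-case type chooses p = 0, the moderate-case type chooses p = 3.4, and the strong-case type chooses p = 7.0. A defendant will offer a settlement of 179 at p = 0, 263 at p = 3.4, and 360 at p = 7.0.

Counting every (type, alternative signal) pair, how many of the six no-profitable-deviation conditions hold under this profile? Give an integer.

5

Strong-case (own payoff 360 − 19×7.0 = 227): to p=0 gives 179 → no gain ✓; to p=3.4 gives 263 − 19×3.4 = 198.4 → no gain ✓.
Moderate-case (own payoff 263 − 46×3.4 = 106.6): to p=0 gives 179 → profitable ✗; to p=7.0 gives 360 − 46×7.0 = 38 → no gain ✓.
Weak-case (own payoff 179): to p=3.4 gives 263 − 55×3.4 = 76 → no gain ✓; to p=7.0 gives 360 − 55×7.0 = -25 → no gain ✓.
5 of the 6 constraints hold; not an equilibrium.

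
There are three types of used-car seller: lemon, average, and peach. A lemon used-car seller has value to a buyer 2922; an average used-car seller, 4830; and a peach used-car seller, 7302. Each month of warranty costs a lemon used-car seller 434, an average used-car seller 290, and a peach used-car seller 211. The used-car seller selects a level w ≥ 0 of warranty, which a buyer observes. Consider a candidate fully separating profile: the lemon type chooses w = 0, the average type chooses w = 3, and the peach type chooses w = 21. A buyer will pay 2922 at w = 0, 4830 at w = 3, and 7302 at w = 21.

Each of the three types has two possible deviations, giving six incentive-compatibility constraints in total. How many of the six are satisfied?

3

Lemon (own payoff 2922): to w=3 gives 4830 − 434×3 = 3528 → profitable ✗; to w=21 gives 7302 − 434×21 = -1812 → no gain ✓.
Peach (own payoff 7302 − 211×21 = 2871): to w=0 gives 2922 → profitable ✗; to w=3 gives 4830 − 211×3 = 4197 → profitable ✗.
Average (own payoff 4830 − 290×3 = 3960): to w=0 gives 2922 → no gain ✓; to w=21 gives 7302 − 290×21 = 1212 → no gain ✓.
3 of the 6 constraints hold; not an equilibrium.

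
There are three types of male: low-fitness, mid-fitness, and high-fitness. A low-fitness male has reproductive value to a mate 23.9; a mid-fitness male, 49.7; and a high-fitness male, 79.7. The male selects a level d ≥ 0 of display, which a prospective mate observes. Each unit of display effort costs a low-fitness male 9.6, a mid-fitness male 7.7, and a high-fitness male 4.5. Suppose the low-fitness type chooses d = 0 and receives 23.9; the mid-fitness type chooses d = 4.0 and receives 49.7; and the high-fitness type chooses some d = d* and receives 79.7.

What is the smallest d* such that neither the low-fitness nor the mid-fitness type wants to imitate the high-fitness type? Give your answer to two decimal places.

7.90

Mid-fitness type (on-path payoff 49.7 − 7.7×4.0 = 18.9) won't mimic when 18.9 ≥ 79.7 − 7.7·d*, i.e. d* ≥ 7.90.
Low-fitness type (on-path payoff 23.9) won't mimic when 23.9 ≥ 79.7 − 9.6·d*, i.e. d* ≥ 5.81.
Both must hold, so d* = max(5.81, 7.90) = 7.90. The mid-fitness type's constraint binds.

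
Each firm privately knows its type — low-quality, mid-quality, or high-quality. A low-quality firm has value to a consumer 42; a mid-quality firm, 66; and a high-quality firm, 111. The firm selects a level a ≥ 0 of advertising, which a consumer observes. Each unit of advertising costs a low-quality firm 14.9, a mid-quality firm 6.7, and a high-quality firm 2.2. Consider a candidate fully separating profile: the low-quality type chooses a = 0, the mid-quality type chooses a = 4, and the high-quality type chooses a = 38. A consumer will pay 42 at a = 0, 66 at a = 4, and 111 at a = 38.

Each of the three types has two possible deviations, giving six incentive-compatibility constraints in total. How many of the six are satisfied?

High-quality (own payoff 111 − 2.2×38 = 27.4): to a=0 gives 42 → profitable ✗; to a=4 gives 66 − 2.2×4 = 57.2 → profitable ✗.
Low-quality (own payoff 42): to a=4 gives 66 − 14.9×4 = 6.4 → no gain ✓; to a=38 gives 111 − 14.9×38 = -455.2 → no gain ✓.
Mid-quality (own payoff 66 − 6.7×4 = 39.2): to a=0 gives 42 → profitable ✗; to a=38 gives 111 − 6.7×38 = -143.6 → no gain ✓.
3 of the 6 constraints hold; not an equilibrium.

3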